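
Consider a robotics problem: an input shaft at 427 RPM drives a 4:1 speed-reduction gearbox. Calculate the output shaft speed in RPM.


omega_out = omega_in / N = 427 / 4 = 106.7500

106.7500 RPM


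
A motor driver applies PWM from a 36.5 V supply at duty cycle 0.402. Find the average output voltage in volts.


V_avg = V_supply * D = 36.5*0.402 = 14.6730

14.6730 V


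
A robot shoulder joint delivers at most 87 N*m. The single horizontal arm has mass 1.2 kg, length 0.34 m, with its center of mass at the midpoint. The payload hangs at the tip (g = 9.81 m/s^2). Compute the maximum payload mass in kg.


tau_arm = m_arm*g*(L/2) = 1.2*9.81*0.34/2 = 2.0012 N*m
tau_payload = tau_max - tau_arm = 87 - 2.0012 = 84.9988
m_payload = tau_payload / (g*L) = 84.9988 / (9.81*0.34) = 25.4838

25.4838 kg


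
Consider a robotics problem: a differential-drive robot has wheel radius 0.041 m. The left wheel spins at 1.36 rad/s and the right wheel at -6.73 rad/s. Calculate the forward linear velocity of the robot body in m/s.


v = r*(wR + wL)/2 = 0.041*(-6.73 + 1.36)/2 = -0.1101

-0.1101 m/s


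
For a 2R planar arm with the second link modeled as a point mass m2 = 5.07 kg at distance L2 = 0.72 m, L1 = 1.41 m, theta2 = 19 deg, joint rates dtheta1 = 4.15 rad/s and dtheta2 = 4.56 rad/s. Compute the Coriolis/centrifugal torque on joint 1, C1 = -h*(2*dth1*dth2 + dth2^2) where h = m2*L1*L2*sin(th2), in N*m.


h = m2*L1*L2*sin(th2) = 5.07*1.41*0.72*sin(19 deg) = 1.675720
C1 = -h*(2*4.15*4.56 + 4.56^2) = -1.675720*58.6416 = -98.2669

-98.2669 N*m


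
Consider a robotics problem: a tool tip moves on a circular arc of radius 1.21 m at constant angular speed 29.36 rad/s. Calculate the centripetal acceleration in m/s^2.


a_c = omega^2 * r = 29.36^2 * 1.21 = 1043.0316

1043.0316 m/s^2


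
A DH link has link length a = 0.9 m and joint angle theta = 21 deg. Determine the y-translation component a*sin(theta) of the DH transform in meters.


a*sin(theta) = 0.9*sin(21 deg) = 0.3225

0.3225 m


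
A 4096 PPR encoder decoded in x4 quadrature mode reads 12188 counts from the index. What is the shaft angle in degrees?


angle = counts * 360 / (PPR*4) = 12188 * 360 / 16384 = 267.8027

267.8027 degrees


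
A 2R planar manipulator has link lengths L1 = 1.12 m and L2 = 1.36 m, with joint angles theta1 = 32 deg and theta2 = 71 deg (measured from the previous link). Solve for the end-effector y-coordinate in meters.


y = L1*sin(th1) + L2*sin(th1+th2) = 1.12*sin(32 deg) + 1.36*sin(103 deg) = 1.9187

1.9187 m


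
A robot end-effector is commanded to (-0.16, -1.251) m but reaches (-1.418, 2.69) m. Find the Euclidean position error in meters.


dx = -1.418 - (-0.16) = -1.2580, dy = 2.69 - (-1.251) = 3.9410
err = sqrt(1.582564 + 15.531481) = 4.1369

4.1369 m


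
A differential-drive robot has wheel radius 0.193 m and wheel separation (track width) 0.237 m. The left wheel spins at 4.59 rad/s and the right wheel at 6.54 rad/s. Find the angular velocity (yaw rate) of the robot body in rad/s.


omega = r*(wR - wL)/L = 0.193*(6.54 - (4.59))/0.237 = 1.5880

1.5880 rad/s


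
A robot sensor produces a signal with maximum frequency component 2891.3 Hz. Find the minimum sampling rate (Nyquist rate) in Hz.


f_s,min = 2*f_max = 2*2891.3 = 5782.6000

5782.6000 Hz


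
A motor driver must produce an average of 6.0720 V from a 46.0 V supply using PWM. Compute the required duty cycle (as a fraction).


D = V_avg/V_supply = 6.0720/46.0 = 0.1320

0.1320


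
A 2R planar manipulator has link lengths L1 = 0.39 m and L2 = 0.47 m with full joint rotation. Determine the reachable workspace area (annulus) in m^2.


r_max = L1 + L2 = 0.8600, r_min = |L1 - L2| = 0.0800
A = pi*(r_max^2 - r_min^2) = pi*(0.7396 - 0.0064) = 2.3034

2.3034 m^2


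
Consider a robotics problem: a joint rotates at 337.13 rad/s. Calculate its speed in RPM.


RPM = 337.13 * 60/(2*pi) = 3219.3544

3219.3544 RPM


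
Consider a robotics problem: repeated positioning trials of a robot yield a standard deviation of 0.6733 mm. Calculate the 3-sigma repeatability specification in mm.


repeatability = 3*sigma = 3*0.6733 = 2.0199

2.0199 mm


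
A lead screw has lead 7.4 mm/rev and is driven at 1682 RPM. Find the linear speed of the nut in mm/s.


v = lead * (RPM/60) = 7.4*1682/60 = 207.4467

207.4467 mm/s


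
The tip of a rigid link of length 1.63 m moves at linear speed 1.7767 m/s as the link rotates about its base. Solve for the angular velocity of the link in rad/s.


omega = v / L = 1.7767 / 1.63 = 1.0900

1.0900 rad/s


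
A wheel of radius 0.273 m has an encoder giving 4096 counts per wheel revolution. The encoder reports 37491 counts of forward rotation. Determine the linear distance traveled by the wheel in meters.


revs = 37491/4096 = 9.153076
d = revs * 2*pi*r = 9.153076 * 2*pi*0.273 = 15.7004

15.7004 m


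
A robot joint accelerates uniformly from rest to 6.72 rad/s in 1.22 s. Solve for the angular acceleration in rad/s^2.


alpha = delta_omega / t = 6.72 / 1.22 = 5.5082

5.5082 rad/s^2


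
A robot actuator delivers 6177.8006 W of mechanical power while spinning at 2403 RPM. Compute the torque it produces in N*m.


omega = 2403 * 2*pi/60 = 251.641572 rad/s
tau = P / omega = 6177.8006 / 251.641572 = 24.5500

24.5500 N*m


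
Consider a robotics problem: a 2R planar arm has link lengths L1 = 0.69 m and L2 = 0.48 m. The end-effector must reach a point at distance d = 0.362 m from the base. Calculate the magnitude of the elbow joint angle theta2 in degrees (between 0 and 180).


cos(th2) = (d^2 - L1^2 - L2^2)/(2*L1*L2) = (0.362^2 - 0.69^2 - 0.48^2)/(2*0.69*0.48) = -0.86874396
th2 = acos(-0.86874396) = 150.3130 deg

150.3130 degrees


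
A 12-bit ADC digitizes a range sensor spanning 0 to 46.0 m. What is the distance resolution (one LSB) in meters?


res = range / 2^n = 46.0/2^12 = 46.0/4096 = 0.0112

0.0112 m


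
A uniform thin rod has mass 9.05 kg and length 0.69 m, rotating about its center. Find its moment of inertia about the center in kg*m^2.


I = (1/12)*m*L^2 = (1/12)*9.05*0.69^2 = 0.3591

0.3591 kg*m^2


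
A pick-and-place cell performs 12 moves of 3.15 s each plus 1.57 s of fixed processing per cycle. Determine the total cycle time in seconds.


T = 12*3.15 + 1.57 = 39.3700

39.3700 s


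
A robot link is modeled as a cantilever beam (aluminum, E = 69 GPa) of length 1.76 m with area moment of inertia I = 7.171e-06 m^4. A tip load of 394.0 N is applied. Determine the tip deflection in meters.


delta = F*L^3/(3*E*I) = 394.0*1.76^3/(3*6.900e+10*7.171e-06)
      = 2147.999744/1484397 = 0.0014

0.0014 m


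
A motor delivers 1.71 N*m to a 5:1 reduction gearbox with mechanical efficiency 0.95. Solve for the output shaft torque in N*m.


tau_out = tau_in * N * eta = 1.71 * 5 * 0.95 = 8.1225

8.1225 N*m


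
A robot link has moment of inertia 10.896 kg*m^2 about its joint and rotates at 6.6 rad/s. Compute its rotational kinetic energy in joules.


KE = (1/2)*I*omega^2 = 0.5*10.896*6.6^2 = 237.3149

237.3149 J


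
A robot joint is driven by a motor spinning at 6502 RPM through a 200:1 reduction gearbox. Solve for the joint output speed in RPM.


omega_joint = omega_motor / N = 6502 / 200 = 32.5100

32.5100 RPM


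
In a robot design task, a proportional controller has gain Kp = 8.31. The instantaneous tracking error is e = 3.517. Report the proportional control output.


u_P = Kp * e = 8.31 * 3.517 = 29.2263

29.2263


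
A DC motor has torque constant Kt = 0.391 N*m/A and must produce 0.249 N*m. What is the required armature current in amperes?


I = tau / Kt = 0.249/0.391 = 0.6368

0.6368 A


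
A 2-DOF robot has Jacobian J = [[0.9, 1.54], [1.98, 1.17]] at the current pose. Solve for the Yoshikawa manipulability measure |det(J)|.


det(J) = 0.9*1.17 - (1.54)*(1.98) = -1.9962
|det(J)| = 1.9962

1.9962


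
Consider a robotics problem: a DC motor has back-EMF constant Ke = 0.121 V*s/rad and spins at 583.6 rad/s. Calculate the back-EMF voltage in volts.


V_emf = Ke * omega = 0.121*583.6 = 70.6156

70.6156 V


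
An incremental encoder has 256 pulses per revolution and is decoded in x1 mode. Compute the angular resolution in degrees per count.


resolution = 360 / (PPR * 1) = 360 / 256 = 1.4062

1.4062 degrees


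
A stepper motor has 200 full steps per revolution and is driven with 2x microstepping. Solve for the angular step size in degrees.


step = 360/(200*2) = 360/400 = 0.9000

0.9000 degrees


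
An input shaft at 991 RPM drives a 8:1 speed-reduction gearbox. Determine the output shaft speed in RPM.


omega_out = omega_in / N = 991 / 8 = 123.8750

123.8750 RPM


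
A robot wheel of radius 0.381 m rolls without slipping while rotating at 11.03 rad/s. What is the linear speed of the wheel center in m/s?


v = omega * r = 11.03 * 0.381 = 4.2024

4.2024 m/s


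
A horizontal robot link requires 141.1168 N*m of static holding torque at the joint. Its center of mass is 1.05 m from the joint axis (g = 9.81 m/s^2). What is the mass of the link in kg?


m = tau / (g*L) = 141.1168 / (9.81 * 1.05) = 13.7000

13.7000 kg


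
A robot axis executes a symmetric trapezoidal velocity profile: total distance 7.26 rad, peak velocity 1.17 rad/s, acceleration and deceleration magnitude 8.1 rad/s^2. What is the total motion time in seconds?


t_acc = v/a = 1.17/8.1 = 0.144444 s
d_acc = v^2/(2a) = 0.084500 rad (each ramp)
d_cruise = 7.26 - 2*0.084500 = 7.091000 rad
t_cruise = 7.091000/1.17 = 6.060684 s
t_total = 2*0.144444 + 6.060684 = 6.3496

6.3496 s


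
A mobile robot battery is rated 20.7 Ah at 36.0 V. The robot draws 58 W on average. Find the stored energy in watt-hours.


E = capacity * V = 20.7*36.0 = 745.2000

745.2000 Wh


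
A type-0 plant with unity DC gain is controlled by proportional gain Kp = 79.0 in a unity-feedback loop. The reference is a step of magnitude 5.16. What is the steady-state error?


e_ss = R/(1 + Kp) = 5.16/(1 + 79.0) = 5.16/80.0000 = 0.0645

0.0645


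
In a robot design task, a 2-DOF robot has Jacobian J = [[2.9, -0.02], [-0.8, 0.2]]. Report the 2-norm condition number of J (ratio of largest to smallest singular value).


JJ^T eigenvalues: trace(JJ^T) = 9.0904, det(JJ^T) = det(J)^2 = 0.31809600
s_max^2 = (9.0904 + sqrt(81.36298816))/2 = 9.05527173
s_min^2 = (9.0904 - sqrt(81.36298816))/2 = 0.03512827
kappa = s_max/s_min = sqrt(9.05527173/0.03512827) = 16.0554

16.0554


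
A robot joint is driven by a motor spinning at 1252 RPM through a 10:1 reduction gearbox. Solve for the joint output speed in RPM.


omega_joint = omega_motor / N = 1252 / 10 = 125.2000

125.2000 RPM


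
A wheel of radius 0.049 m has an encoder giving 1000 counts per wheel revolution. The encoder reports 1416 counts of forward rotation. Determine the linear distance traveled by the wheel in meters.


revs = 1416/1000 = 1.416000
d = revs * 2*pi*r = 1.416000 * 2*pi*0.049 = 0.4360

0.4360 m


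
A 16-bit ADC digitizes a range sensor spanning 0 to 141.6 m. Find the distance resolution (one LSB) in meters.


res = range / 2^n = 141.6/2^16 = 141.6/65536 = 0.0022

0.0022 m


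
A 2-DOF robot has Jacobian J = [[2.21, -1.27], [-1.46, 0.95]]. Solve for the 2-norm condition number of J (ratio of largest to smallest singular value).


JJ^T eigenvalues: trace(JJ^T) = 9.5311, det(JJ^T) = det(J)^2 = 0.06017209
s_max^2 = (9.5311 + sqrt(90.60117885))/2 = 9.52478258
s_min^2 = (9.5311 - sqrt(90.60117885))/2 = 0.00631742
kappa = s_max/s_min = sqrt(9.52478258/0.00631742) = 38.8291

38.8291


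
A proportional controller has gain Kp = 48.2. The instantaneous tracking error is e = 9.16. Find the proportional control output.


u_P = Kp * e = 48.2 * 9.16 = 441.5120

441.5120


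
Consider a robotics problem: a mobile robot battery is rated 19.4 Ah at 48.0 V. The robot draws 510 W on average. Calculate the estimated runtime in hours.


E = 19.4*48.0 = 931.2000 Wh
t = E/P = 931.2000/510 = 1.8259

1.8259 hours


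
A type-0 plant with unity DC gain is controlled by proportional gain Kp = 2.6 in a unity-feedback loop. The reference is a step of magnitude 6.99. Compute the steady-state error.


e_ss = R/(1 + Kp) = 6.99/(1 + 2.6) = 6.99/3.6000 = 1.9417

1.9417


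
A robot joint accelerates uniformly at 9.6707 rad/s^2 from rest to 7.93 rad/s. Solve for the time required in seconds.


t = delta_omega / alpha = 7.93 / 9.6707 = 0.8200

0.8200 s


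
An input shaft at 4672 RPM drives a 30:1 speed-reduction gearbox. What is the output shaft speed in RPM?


omega_out = omega_in / N = 4672 / 30 = 155.7333

155.7333 RPM


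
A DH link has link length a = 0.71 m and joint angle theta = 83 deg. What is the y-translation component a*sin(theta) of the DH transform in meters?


a*sin(theta) = 0.71*sin(83 deg) = 0.7047

0.7047 m


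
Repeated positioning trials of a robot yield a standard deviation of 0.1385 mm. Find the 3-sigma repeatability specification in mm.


repeatability = 3*sigma = 3*0.1385 = 0.4155

0.4155 mm


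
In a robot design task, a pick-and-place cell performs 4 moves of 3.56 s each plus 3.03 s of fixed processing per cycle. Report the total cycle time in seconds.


T = 4*3.56 + 3.03 = 17.2700

17.2700 s


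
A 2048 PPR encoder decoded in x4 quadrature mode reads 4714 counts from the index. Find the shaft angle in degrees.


angle = counts * 360 / (PPR*4) = 4714 * 360 / 8192 = 207.1582

207.1582 degrees


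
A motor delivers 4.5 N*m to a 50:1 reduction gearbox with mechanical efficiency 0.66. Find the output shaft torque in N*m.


tau_out = tau_in * N * eta = 4.5 * 50 * 0.66 = 148.5000

148.5000 N*m


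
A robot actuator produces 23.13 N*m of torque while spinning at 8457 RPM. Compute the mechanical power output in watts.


omega = 8457 * 2*pi/60 = 885.614969 rad/s
P = tau * omega = 23.13 * 885.614969 = 20484.2742

20484.2742 W


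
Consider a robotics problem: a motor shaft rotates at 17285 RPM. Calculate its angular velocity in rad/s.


omega = 17285 * 2*pi/60 = 1810.0810

1810.0810 rad/s


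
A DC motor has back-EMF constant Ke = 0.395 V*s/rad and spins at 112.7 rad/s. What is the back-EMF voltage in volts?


V_emf = Ke * omega = 0.395*112.7 = 44.5165

44.5165 V


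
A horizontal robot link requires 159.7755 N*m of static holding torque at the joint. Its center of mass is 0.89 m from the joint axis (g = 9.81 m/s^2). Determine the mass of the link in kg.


m = tau / (g*L) = 159.7755 / (9.81 * 0.89) = 18.3000

18.3000 kg


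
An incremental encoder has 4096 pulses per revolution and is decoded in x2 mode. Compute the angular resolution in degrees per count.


resolution = 360 / (PPR * 2) = 360 / 8192 = 0.0439

0.0439 degrees


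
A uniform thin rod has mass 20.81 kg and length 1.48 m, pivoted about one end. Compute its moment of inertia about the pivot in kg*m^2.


I = (1/3)*m*L^2 = (1/3)*20.81*1.48^2 = 15.1941

15.1941 kg*m^2


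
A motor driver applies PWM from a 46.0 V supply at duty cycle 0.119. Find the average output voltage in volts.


V_avg = V_supply * D = 46.0*0.119 = 5.4740

5.4740 V


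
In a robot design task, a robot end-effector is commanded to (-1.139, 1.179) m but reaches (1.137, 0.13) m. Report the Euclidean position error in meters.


dx = 1.137 - (-1.139) = 2.2760, dy = 0.13 - (1.179) = -1.0490
err = sqrt(5.180176 + 1.100401) = 2.5061

2.5061 m


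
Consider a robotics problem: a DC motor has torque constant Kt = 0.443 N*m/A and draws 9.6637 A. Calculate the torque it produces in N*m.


tau = Kt * I = 0.443*9.6637 = 4.2810

4.2810 N*m


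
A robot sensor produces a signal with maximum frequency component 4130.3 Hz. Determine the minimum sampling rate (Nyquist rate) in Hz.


f_s,min = 2*f_max = 2*4130.3 = 8260.6000

8260.6000 Hz


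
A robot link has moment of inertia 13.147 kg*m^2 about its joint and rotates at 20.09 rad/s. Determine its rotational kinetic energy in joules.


KE = (1/2)*I*omega^2 = 0.5*13.147*20.09^2 = 2653.1178

2653.1178 J


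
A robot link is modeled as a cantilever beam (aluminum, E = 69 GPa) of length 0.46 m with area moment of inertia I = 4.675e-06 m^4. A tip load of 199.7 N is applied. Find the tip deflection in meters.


delta = F*L^3/(3*E*I) = 199.7*0.46^3/(3*6.900e+10*4.675e-06)
      = 19.4379992/967725 = 2.0086e-05

2.0086e-05 m


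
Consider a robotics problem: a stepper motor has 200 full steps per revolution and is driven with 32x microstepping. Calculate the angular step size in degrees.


step = 360/(200*32) = 360/6400 = 0.0563

0.0563 degrees


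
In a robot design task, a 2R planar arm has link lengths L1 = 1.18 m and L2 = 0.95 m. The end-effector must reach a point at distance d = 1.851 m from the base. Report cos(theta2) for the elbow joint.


cos(th2) = (d^2 - L1^2 - L2^2)/(2*L1*L2) = (1.851^2 - 1.18^2 - 0.95^2)/(2*1.18*0.95) = 0.5046

0.5046


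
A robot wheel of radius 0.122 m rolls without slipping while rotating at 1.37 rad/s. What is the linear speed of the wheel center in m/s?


v = omega * r = 1.37 * 0.122 = 0.1671

0.1671 m/s


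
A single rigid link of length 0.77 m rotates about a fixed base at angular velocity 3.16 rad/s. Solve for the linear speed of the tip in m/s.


v = L*omega = 0.77 * 3.16 = 2.4332

2.4332 m/s


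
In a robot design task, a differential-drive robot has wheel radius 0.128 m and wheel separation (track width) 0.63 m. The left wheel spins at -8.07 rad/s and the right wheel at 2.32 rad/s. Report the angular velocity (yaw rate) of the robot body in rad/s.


omega = r*(wR - wL)/L = 0.128*(2.32 - (-8.07))/0.63 = 2.1110

2.1110 rad/s


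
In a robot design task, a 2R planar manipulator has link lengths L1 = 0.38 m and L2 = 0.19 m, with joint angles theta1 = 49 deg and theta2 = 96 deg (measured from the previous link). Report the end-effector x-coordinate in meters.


x = L1*cos(th1) + L2*cos(th1+th2) = 0.38*cos(49 deg) + 0.19*cos(145 deg) = 0.0937

0.0937 m


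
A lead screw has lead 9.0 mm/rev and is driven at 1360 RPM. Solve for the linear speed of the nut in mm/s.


v = lead * (RPM/60) = 9.0*1360/60 = 204.0000

204.0000 mm/s


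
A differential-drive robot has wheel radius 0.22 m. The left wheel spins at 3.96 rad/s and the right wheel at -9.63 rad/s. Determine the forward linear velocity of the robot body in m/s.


v = r*(wR + wL)/2 = 0.22*(-9.63 + 3.96)/2 = -0.6237

-0.6237 m/s


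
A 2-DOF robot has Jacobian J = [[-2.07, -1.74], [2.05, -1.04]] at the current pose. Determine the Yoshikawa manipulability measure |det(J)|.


det(J) = -2.07*-1.04 - (-1.74)*(2.05) = 5.7198
|det(J)| = 5.7198

5.7198


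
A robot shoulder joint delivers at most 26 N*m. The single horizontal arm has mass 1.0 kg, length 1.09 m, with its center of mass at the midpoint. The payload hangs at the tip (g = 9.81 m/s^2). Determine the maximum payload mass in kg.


tau_arm = m_arm*g*(L/2) = 1.0*9.81*1.09/2 = 5.3465 N*m
tau_payload = tau_max - tau_arm = 26 - 5.3465 = 20.6535
m_payload = tau_payload / (g*L) = 20.6535 / (9.81*1.09) = 1.9315

1.9315 kg


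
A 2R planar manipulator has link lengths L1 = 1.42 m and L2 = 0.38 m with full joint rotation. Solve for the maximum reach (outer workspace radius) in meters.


r_max = L1 + L2 = 1.42 + 0.38 = 1.8000

1.8000 m


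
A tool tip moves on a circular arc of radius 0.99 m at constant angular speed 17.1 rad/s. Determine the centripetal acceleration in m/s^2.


a_c = omega^2 * r = 17.1^2 * 0.99 = 289.4859

289.4859 m/s^2


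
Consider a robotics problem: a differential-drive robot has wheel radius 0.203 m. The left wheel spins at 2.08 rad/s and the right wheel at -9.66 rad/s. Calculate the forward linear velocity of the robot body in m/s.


v = r*(wR + wL)/2 = 0.203*(-9.66 + 2.08)/2 = -0.7694

-0.7694 m/s


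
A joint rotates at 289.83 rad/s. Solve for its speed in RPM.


RPM = 289.83 * 60/(2*pi) = 2767.6726

2767.6726 RPM


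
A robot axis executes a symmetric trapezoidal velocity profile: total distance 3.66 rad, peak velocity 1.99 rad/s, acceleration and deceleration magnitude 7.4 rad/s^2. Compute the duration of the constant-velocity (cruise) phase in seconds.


t_acc = v/a = 0.268919 s, d_acc = v^2/(2a) = 0.267574 rad each
d_cruise = 3.66 - 2*0.267574 = 3.124852 rad
t_cruise = d_cruise/v = 3.124852/1.99 = 1.5703

1.5703 s


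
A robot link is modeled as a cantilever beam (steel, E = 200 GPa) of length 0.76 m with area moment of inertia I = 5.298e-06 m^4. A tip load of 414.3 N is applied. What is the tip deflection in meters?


delta = F*L^3/(3*E*I) = 414.3*0.76^3/(3*2.000e+11*5.298e-06)
      = 181.8677568/3178800 = 5.7213e-05

5.7213e-05 m


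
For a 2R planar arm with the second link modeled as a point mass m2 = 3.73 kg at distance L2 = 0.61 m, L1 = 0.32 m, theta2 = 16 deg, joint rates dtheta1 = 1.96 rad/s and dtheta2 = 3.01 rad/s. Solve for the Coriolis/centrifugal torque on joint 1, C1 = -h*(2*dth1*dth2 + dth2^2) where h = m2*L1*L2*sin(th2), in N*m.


h = m2*L1*L2*sin(th2) = 3.73*0.32*0.61*sin(16 deg) = 0.200690
C1 = -h*(2*1.96*3.01 + 3.01^2) = -0.200690*20.8593 = -4.1863

-4.1863 N*m


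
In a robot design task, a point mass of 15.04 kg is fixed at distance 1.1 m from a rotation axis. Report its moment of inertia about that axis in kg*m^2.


I = m*r^2 = 15.04*1.1^2 = 18.1984

18.1984 kg*m^2


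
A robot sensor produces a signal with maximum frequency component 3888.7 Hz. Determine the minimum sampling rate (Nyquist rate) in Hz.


f_s,min = 2*f_max = 2*3888.7 = 7777.4000

7777.4000 Hz


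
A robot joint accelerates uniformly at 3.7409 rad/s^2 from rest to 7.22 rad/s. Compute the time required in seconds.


t = delta_omega / alpha = 7.22 / 3.7409 = 1.9300

1.9300 s


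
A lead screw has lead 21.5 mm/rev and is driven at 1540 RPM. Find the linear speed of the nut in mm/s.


v = lead * (RPM/60) = 21.5*1540/60 = 551.8333

551.8333 mm/s


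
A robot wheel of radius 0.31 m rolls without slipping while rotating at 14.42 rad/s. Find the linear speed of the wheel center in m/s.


v = omega * r = 14.42 * 0.31 = 4.4702

4.4702 m/s


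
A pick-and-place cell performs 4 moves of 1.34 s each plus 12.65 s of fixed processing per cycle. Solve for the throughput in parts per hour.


T_cycle = 4*1.34 + 12.65 = 18.0100 s
rate = 3600/T = 199.8890

199.8890 parts/hour


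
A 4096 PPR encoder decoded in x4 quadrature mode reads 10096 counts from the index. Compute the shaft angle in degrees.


angle = counts * 360 / (PPR*4) = 10096 * 360 / 16384 = 221.8359

221.8359 degrees


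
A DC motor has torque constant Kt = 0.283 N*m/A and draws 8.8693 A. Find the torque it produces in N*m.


tau = Kt * I = 0.283*8.8693 = 2.5100

2.5100 N*m


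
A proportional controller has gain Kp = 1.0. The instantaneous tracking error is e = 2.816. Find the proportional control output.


u_P = Kp * e = 1.0 * 2.816 = 2.8160

2.8160


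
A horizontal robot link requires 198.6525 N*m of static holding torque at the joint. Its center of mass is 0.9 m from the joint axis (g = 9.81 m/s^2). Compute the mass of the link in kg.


m = tau / (g*L) = 198.6525 / (9.81 * 0.9) = 22.5000

22.5000 kg


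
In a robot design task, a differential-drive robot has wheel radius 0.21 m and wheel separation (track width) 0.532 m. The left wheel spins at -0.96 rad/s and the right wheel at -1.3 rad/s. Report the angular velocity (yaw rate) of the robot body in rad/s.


omega = r*(wR - wL)/L = 0.21*(-1.3 - (-0.96))/0.532 = -0.1342

-0.1342 rad/s


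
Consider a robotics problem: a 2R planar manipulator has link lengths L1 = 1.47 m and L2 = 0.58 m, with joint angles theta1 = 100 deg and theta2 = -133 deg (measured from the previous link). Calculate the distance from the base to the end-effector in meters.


x = L1*cos(th1) + L2*cos(th1+th2) = 0.231166
y = L1*sin(th1) + L2*sin(th1+th2) = 1.131777
d = sqrt(x^2 + y^2) = sqrt(0.053438 + 1.280919) = 1.1551

1.1551 m


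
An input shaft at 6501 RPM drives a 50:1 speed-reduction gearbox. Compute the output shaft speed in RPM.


omega_out = omega_in / N = 6501 / 50 = 130.0200

130.0200 RPM


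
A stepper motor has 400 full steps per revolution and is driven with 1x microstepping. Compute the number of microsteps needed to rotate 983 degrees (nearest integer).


step_size = 360/(400*1) = 360/400 = 0.900000 deg
n = 983/(360/400) = 983*400/360 = 1092.2222 -> 1092

1092 steps


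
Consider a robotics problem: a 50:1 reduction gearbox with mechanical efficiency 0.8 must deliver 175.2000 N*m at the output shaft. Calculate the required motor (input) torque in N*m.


tau_in = tau_out / (N * eta) = 175.2000 / (50 * 0.8) = 4.3800

4.3800 N*m


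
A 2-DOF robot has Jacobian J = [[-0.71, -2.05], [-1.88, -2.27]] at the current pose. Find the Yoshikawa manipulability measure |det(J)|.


det(J) = -0.71*-2.27 - (-2.05)*(-1.88) = -2.2423
|det(J)| = 2.2423

2.2423


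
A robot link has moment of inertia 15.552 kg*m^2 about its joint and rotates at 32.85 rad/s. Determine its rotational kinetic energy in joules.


KE = (1/2)*I*omega^2 = 0.5*15.552*32.85^2 = 8391.2566

8391.2566 J


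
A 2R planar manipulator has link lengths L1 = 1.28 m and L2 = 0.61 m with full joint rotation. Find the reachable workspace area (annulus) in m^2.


r_max = L1 + L2 = 1.8900, r_min = |L1 - L2| = 0.6700
A = pi*(r_max^2 - r_min^2) = pi*(3.5721 - 0.4489) = 9.8118

9.8118 m^2


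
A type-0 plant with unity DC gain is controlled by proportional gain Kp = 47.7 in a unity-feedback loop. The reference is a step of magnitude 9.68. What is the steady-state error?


e_ss = R/(1 + Kp) = 9.68/(1 + 47.7) = 9.68/48.7000 = 0.1988

0.1988


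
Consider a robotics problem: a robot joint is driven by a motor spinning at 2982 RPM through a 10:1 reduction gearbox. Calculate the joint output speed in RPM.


omega_joint = omega_motor / N = 2982 / 10 = 298.2000

298.2000 RPM


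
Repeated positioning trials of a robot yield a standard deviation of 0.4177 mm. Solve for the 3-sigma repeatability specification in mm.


repeatability = 3*sigma = 3*0.4177 = 1.2531

1.2531 mm


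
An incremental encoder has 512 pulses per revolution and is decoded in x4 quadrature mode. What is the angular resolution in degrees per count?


resolution = 360 / (PPR * 4) = 360 / 2048 = 0.1758

0.1758 degrees


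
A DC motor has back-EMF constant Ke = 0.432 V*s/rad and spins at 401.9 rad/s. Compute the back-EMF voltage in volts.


V_emf = Ke * omega = 0.432*401.9 = 173.6208

173.6208 V


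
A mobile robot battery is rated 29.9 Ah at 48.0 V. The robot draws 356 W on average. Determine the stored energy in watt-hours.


E = capacity * V = 29.9*48.0 = 1435.2000

1435.2000 Wh


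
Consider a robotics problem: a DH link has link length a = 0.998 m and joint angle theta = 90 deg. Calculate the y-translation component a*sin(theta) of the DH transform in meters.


a*sin(theta) = 0.998*sin(90 deg) = 0.9980

0.9980 m


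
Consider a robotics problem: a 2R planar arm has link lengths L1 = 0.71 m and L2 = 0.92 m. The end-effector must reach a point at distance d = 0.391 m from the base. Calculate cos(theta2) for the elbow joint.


cos(th2) = (d^2 - L1^2 - L2^2)/(2*L1*L2) = (0.391^2 - 0.71^2 - 0.92^2)/(2*0.71*0.92) = -0.9167

-0.9167


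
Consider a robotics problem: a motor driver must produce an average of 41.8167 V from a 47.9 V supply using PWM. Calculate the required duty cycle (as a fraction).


D = V_avg/V_supply = 41.8167/47.9 = 0.8730

0.8730


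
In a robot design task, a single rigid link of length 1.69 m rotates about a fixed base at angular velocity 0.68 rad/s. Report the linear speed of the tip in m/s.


v = L*omega = 1.69 * 0.68 = 1.1492

1.1492 m/s


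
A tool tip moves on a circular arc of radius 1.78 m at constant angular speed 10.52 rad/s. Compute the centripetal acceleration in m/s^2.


a_c = omega^2 * r = 10.52^2 * 1.78 = 196.9933

196.9933 m/s^2


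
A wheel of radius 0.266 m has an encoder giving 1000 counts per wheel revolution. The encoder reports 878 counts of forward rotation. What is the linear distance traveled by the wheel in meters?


revs = 878/1000 = 0.878000
d = revs * 2*pi*r = 0.878000 * 2*pi*0.266 = 1.4674

1.4674 m


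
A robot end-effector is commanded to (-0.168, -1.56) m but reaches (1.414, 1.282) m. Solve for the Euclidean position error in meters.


dx = 1.414 - (-0.168) = 1.5820, dy = 1.282 - (-1.56) = 2.8420
err = sqrt(2.502724 + 8.076964) = 3.2526

3.2526 m


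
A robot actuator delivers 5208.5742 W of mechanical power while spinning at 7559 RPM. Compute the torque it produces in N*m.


omega = 7559 * 2*pi/60 = 791.576629 rad/s
tau = P / omega = 5208.5742 / 791.576629 = 6.5800

6.5800 N*m


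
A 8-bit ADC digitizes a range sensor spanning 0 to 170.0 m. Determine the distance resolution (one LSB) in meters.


res = range / 2^n = 170.0/2^8 = 170.0/256 = 0.6641

0.6641 m


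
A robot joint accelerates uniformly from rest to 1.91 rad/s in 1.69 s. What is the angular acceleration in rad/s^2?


alpha = delta_omega / t = 1.91 / 1.69 = 1.1302

1.1302 rad/s^2


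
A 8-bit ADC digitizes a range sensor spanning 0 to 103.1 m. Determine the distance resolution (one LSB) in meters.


res = range / 2^n = 103.1/2^8 = 103.1/256 = 0.4027

0.4027 m


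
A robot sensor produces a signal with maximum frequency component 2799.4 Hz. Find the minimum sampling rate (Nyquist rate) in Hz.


f_s,min = 2*f_max = 2*2799.4 = 5598.8000

5598.8000 Hz


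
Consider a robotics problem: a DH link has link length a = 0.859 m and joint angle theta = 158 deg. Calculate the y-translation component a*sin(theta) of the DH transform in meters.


a*sin(theta) = 0.859*sin(158 deg) = 0.3218

0.3218 m


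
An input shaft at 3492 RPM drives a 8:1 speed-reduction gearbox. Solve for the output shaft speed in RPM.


omega_out = omega_in / N = 3492 / 8 = 436.5000

436.5000 RPM


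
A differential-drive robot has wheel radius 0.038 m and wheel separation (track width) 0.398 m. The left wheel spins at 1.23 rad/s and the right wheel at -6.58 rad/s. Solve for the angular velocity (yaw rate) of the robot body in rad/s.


omega = r*(wR - wL)/L = 0.038*(-6.58 - (1.23))/0.398 = -0.7457

-0.7457 rad/s


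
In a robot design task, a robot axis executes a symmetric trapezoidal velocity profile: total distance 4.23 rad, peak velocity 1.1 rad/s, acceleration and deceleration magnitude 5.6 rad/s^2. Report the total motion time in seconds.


t_acc = v/a = 1.1/5.6 = 0.196429 s
d_acc = v^2/(2a) = 0.108036 rad (each ramp)
d_cruise = 4.23 - 2*0.108036 = 4.013928 rad
t_cruise = 4.013928/1.1 = 3.649025 s
t_total = 2*0.196429 + 3.649025 = 4.0419

4.0419 s


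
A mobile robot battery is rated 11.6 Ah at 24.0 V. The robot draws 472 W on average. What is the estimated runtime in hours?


E = 11.6*24.0 = 278.4000 Wh
t = E/P = 278.4000/472 = 0.5898

0.5898 hours


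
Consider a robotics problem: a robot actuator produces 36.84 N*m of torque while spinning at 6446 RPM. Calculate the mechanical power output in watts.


omega = 6446 * 2*pi/60 = 675.023542 rad/s
P = tau * omega = 36.84 * 675.023542 = 24867.8673

24867.8673 W


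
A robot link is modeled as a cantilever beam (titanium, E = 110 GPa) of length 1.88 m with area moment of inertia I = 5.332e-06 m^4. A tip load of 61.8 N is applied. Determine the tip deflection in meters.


delta = F*L^3/(3*E*I) = 61.8*1.88^3/(3*1.100e+11*5.332e-06)
      = 410.6407296/1759560 = 2.3338e-04

2.3338e-04 m


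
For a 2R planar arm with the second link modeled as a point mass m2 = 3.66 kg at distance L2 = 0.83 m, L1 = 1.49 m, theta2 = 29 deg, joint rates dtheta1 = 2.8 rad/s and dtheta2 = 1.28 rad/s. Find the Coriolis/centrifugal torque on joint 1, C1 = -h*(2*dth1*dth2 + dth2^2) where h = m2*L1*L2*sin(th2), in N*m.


h = m2*L1*L2*sin(th2) = 3.66*1.49*0.83*sin(29 deg) = 2.194404
C1 = -h*(2*2.8*1.28 + 1.28^2) = -2.194404*8.8064 = -19.3248

-19.3248 N*m


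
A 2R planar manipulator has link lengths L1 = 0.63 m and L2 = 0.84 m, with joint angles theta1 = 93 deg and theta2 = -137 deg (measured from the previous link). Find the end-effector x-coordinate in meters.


x = L1*cos(th1) + L2*cos(th1+th2) = 0.63*cos(93 deg) + 0.84*cos(-44 deg) = 0.5713

0.5713 m


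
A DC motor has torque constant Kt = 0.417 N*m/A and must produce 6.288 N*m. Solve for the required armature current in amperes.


I = tau / Kt = 6.288/0.417 = 15.0791

15.0791 A


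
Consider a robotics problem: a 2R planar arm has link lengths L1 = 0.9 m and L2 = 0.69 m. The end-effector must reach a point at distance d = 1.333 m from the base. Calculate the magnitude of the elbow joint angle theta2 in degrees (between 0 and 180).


cos(th2) = (d^2 - L1^2 - L2^2)/(2*L1*L2) = (1.333^2 - 0.9^2 - 0.69^2)/(2*0.9*0.69) = 0.39516023
th2 = acos(0.39516023) = 66.7240 deg

66.7240 degrees


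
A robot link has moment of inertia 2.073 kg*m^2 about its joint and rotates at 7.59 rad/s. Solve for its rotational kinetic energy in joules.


KE = (1/2)*I*omega^2 = 0.5*2.073*7.59^2 = 59.7108

59.7108 J


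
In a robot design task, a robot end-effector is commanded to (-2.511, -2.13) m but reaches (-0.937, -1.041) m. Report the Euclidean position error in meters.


dx = -0.937 - (-2.511) = 1.5740, dy = -1.041 - (-2.13) = 1.0890
err = sqrt(2.477476 + 1.185921) = 1.9140

1.9140 m


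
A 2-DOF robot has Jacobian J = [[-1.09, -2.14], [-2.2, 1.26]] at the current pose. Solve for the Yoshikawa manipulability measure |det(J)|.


det(J) = -1.09*1.26 - (-2.14)*(-2.2) = -6.0814
|det(J)| = 6.0814

6.0814


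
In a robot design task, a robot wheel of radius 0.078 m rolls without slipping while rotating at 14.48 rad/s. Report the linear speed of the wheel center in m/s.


v = omega * r = 14.48 * 0.078 = 1.1294

1.1294 m/s


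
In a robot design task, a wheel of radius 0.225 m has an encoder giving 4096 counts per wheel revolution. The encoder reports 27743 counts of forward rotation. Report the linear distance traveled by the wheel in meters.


revs = 27743/4096 = 6.773193
d = revs * 2*pi*r = 6.773193 * 2*pi*0.225 = 9.5754

9.5754 m


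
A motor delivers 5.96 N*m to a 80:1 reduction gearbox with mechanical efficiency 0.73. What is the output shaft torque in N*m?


tau_out = tau_in * N * eta = 5.96 * 80 * 0.73 = 348.0640

348.0640 N*m


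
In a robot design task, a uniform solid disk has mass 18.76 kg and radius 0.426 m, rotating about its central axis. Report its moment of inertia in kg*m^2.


I = (1/2)*m*R^2 = 0.5*18.76*0.426^2 = 1.7022

1.7022 kg*m^2


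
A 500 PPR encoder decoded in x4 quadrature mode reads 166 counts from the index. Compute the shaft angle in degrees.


angle = counts * 360 / (PPR*4) = 166 * 360 / 2000 = 29.8800

29.8800 degrees


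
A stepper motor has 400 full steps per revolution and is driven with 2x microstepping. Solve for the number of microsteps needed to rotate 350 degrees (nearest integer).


step_size = 360/(400*2) = 360/800 = 0.450000 deg
n = 350/(360/800) = 350*800/360 = 777.7778 -> 778

778 steps


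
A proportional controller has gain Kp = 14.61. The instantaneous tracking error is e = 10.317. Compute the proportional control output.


u_P = Kp * e = 14.61 * 10.317 = 150.7314

150.7314


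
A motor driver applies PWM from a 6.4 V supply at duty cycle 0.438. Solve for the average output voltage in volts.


V_avg = V_supply * D = 6.4*0.438 = 2.8032

2.8032 V


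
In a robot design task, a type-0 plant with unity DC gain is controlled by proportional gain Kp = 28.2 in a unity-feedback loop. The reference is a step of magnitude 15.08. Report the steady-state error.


e_ss = R/(1 + Kp) = 15.08/(1 + 28.2) = 15.08/29.2000 = 0.5164

0.5164


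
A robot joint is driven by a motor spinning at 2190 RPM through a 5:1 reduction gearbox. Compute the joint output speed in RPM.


omega_joint = omega_motor / N = 2190 / 5 = 438.0000

438.0000 RPM


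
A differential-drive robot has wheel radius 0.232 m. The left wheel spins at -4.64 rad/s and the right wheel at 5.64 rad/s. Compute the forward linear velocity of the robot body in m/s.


v = r*(wR + wL)/2 = 0.232*(5.64 + -4.64)/2 = 0.1160

0.1160 m/s


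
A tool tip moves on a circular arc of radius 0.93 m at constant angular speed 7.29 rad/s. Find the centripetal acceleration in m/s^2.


a_c = omega^2 * r = 7.29^2 * 0.93 = 49.4240

49.4240 m/s^2


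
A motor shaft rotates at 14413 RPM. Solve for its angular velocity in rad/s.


omega = 14413 * 2*pi/60 = 1509.3258

1509.3258 rad/s


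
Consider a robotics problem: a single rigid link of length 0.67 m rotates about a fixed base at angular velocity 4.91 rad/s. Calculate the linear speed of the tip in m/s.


v = L*omega = 0.67 * 4.91 = 3.2897

3.2897 m/s


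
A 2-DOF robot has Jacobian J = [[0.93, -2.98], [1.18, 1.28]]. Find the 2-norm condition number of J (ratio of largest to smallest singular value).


JJ^T eigenvalues: trace(JJ^T) = 12.7761, det(JJ^T) = det(J)^2 = 22.15396624
s_max^2 = (12.7761 + sqrt(74.61286625))/2 = 10.70698697
s_min^2 = (12.7761 - sqrt(74.61286625))/2 = 2.06911303
kappa = s_max/s_min = sqrt(10.70698697/2.06911303) = 2.2748

2.2748


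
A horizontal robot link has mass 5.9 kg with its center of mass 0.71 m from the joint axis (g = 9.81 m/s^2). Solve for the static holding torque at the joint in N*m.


tau = m*g*L = 5.9 * 9.81 * 0.71 = 41.0941

41.0941 N*m


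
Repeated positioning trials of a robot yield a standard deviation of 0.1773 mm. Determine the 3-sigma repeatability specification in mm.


repeatability = 3*sigma = 3*0.1773 = 0.5319

0.5319 mm


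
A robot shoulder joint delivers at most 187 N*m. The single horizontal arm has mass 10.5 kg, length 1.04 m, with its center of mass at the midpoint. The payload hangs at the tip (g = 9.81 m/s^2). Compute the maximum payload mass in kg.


tau_arm = m_arm*g*(L/2) = 10.5*9.81*1.04/2 = 53.5626 N*m
tau_payload = tau_max - tau_arm = 187 - 53.5626 = 133.4374
m_payload = tau_payload / (g*L) = 133.4374 / (9.81*1.04) = 13.0790

13.0790 kg


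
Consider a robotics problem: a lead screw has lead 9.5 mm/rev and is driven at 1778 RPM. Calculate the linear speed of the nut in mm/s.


v = lead * (RPM/60) = 9.5*1778/60 = 281.5167

281.5167 mm/s


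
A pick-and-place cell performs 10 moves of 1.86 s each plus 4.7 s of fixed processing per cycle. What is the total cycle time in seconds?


T = 10*1.86 + 4.7 = 23.3000

23.3000 s


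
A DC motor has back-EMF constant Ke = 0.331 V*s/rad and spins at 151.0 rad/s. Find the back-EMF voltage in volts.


V_emf = Ke * omega = 0.331*151.0 = 49.9810

49.9810 V


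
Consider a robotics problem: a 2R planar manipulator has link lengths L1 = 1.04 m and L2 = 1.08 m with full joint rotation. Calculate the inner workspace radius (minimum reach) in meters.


r_min = |L1 - L2| = |1.04 - 1.08| = 0.0400

0.0400 m


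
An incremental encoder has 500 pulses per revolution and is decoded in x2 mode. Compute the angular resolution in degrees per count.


resolution = 360 / (PPR * 2) = 360 / 1000 = 0.3600

0.3600 degrees


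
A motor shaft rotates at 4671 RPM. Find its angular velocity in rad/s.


omega = 4671 * 2*pi/60 = 489.1460

489.1460 rad/s


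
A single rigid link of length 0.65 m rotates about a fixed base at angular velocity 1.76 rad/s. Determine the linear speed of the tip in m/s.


v = L*omega = 0.65 * 1.76 = 1.1440

1.1440 m/s


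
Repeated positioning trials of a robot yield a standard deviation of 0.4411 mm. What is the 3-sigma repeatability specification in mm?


repeatability = 3*sigma = 3*0.4411 = 1.3233

1.3233 mm
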